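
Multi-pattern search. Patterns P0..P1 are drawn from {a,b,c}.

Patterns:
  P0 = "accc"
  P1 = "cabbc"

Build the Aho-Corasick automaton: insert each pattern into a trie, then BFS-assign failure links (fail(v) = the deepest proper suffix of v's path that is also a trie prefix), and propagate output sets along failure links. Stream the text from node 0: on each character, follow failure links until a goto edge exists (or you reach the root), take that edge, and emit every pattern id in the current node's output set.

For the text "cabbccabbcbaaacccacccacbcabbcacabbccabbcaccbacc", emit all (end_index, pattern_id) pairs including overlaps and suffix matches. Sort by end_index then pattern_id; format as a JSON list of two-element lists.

Construct AC machine:
Trie (insert patterns):
  n0 'ε': a→1 c→5
  n1 'a': c→2
  n2 'ac': c→3
  n3 'acc': c→4
  n4 'accc': ·  [P0 ends]
  n5 'c': a→6
  n6 'ca': b→7
  n7 'cab': b→8
  n8 'cabb': c→9
  n9 'cabbc': ·  [P1 ends]

Failure links (BFS by depth):
  n1('a'): parent n0 fail=0; on 'a' 0 → fail=0;  out ∅∪∅=∅
  n5('c'): parent n0 fail=0; on 'c' 0 → fail=0;  out ∅∪∅=∅
  n2('ac'): parent n1 fail=0; on 'c' 0 → fail=5;  out ∅∪∅=∅
  n6('ca'): parent n5 fail=0; on 'a' 0 → fail=1;  out ∅∪∅=∅
  n3('acc'): parent n2 fail=5; on 'c' 5→0 → fail=5;  out ∅∪∅=∅
  n7('cab'): parent n6 fail=1; on 'b' 1→0 → fail=0;  out ∅∪∅=∅
  n4('accc'): parent n3 fail=5; on 'c' 5→0 → fail=5;  out {0}∪∅={0}
  n8('cabb'): parent n7 fail=0; on 'b' 0 → fail=0;  out ∅∪∅=∅
  n9('cabbc'): parent n8 fail=0; on 'c' 0 → fail=5;  out {1}∪∅={1}

Text stream:
i=0 'c': node 0→5
i=1 'a': node 5→6
i=2 'b': node 6→7
i=3 'b': node 7→8
i=4 'c': node 8→9  emit P1@[0:4]
i=5 'c': node 9→5 (fail-walked)
i=6 'a': node 5→6
i=7 'b': node 6→7
i=8 'b': node 7→8
i=9 'c': node 8→9  emit P1@[5:9]
i=10 'b': node 9→0 (fail-walked)
i=11 'a': node 0→1
i=12 'a': node 1→1 (fail-walked)
i=13 'a': node 1→1 (fail-walked)
i=14 'c': node 1→2
i=15 'c': node 2→3
i=16 'c': node 3→4  emit P0@[13:16]
i=17 'a': node 4→6 (fail-walked)
i=18 'c': node 6→2 (fail-walked)
i=19 'c': node 2→3
i=20 'c': node 3→4  emit P0@[17:20]
i=21 'a': node 4→6 (fail-walked)
i=22 'c': node 6→2 (fail-walked)
i=23 'b': node 2→0 (fail-walked)
i=24 'c': node 0→5
i=25 'a': node 5→6
i=26 'b': node 6→7
i=27 'b': node 7→8
i=28 'c': node 8→9  emit P1@[24:28]
i=29 'a': node 9→6 (fail-walked)
i=30 'c': node 6→2 (fail-walked)
i=31 'a': node 2→6 (fail-walked)
i=32 'b': node 6→7
i=33 'b': node 7→8
i=34 'c': node 8→9  emit P1@[30:34]
i=35 'c': node 9→5 (fail-walked)
i=36 'a': node 5→6
i=37 'b': node 6→7
i=38 'b': node 7→8
i=39 'c': node 8→9  emit P1@[35:39]
i=40 'a': node 9→6 (fail-walked)
i=41 'c': node 6→2 (fail-walked)
i=42 'c': node 2→3
i=43 'b': node 3→0 (fail-walked)
i=44 'a': node 0→1
i=45 'c': node 1→2
i=46 'c': node 2→3

Result: [[4,1],[9,1],[16,0],[20,0],[28,1],[34,1],[39,1]]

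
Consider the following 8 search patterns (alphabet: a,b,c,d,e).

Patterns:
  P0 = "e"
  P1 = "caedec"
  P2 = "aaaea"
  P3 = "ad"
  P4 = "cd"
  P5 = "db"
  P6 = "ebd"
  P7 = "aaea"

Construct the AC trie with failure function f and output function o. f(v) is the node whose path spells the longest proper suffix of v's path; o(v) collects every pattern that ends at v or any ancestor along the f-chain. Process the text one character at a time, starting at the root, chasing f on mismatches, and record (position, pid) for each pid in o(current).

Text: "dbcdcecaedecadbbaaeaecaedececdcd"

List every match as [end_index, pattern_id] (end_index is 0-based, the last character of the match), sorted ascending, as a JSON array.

Construct AC machine:
Trie (insert patterns):
  0='ε' goto a→8 c→2 d→15 e→1
  1='e' goto b→17  [P0 ends]
  2='c' goto a→3 d→14
  3='ca' goto e→4
  4='cae' goto d→5
  5='caed' goto e→6
  6='caede' goto c→7
  7='caedec' goto ·  [P1 ends]
  8='a' goto a→9 d→13
  9='aa' goto a→10 e→19
  10='aaa' goto e→11
  11='aaae' goto a→12
  12='aaaea' goto ·  [P2 ends]
  13='ad' goto ·  [P3 ends]
  14='cd' goto ·  [P4 ends]
  15='d' goto b→16
  16='db' goto ·  [P5 ends]
  17='eb' goto d→18
  18='ebd' goto ·  [P6 ends]
  19='aae' goto a→20
  20='aaea' goto ·  [P7 ends]

BFS fail/out derivation:
  fail(1) 'e': from fail(0)=0 chase 'e': 0 ⇒ 0;  out={0}∪out(0)={0}
  fail(2) 'c': from fail(0)=0 chase 'c': 0 ⇒ 0;  out=∅∪out(0)=∅
  fail(8) 'a': from fail(0)=0 chase 'a': 0 ⇒ 0;  out=∅∪out(0)=∅
  fail(15) 'd': from fail(0)=0 chase 'd': 0 ⇒ 0;  out=∅∪out(0)=∅
  fail(3) 'ca': from fail(2)=0 chase 'a': 0 ⇒ 8;  out=∅∪out(8)=∅
  fail(9) 'aa': from fail(8)=0 chase 'a': 0 ⇒ 8;  out=∅∪out(8)=∅
  fail(13) 'ad': from fail(8)=0 chase 'd': 0 ⇒ 15;  out={3}∪out(15)={3}
  fail(14) 'cd': from fail(2)=0 chase 'd': 0 ⇒ 15;  out={4}∪out(15)={4}
  fail(16) 'db': from fail(15)=0 chase 'b': 0 ⇒ 0;  out={5}∪out(0)={5}
  fail(17) 'eb': from fail(1)=0 chase 'b': 0 ⇒ 0;  out=∅∪out(0)=∅
  fail(4) 'cae': from fail(3)=8 chase 'e': 8→0 ⇒ 1;  out=∅∪out(1)={0}
  fail(10) 'aaa': from fail(9)=8 chase 'a': 8 ⇒ 9;  out=∅∪out(9)=∅
  fail(18) 'ebd': from fail(17)=0 chase 'd': 0 ⇒ 15;  out={6}∪out(15)={6}
  fail(19) 'aae': from fail(9)=8 chase 'e': 8→0 ⇒ 1;  out=∅∪out(1)={0}
  fail(5) 'caed': from fail(4)=1 chase 'd': 1→0 ⇒ 15;  out=∅∪out(15)=∅
  fail(11) 'aaae': from fail(10)=9 chase 'e': 9 ⇒ 19;  out=∅∪out(19)={0}
  fail(20) 'aaea': from fail(19)=1 chase 'a': 1→0 ⇒ 8;  out={7}∪out(8)={7}
  fail(6) 'caede': from fail(5)=15 chase 'e': 15→0 ⇒ 1;  out=∅∪out(1)={0}
  fail(12) 'aaaea': from fail(11)=19 chase 'a': 19 ⇒ 20;  out={2}∪out(20)={2,7}
  fail(7) 'caedec': from fail(6)=1 chase 'c': 1→0 ⇒ 2;  out={1}∪out(2)={1}

Scan:
pos 0 'd': at 15
pos 1 'b': at 16  → match P5@[0:1]
pos 2 'c': at 2 (via fail)
pos 3 'd': at 14  → match P4@[2:3]
pos 4 'c': at 2 (via fail)
pos 5 'e': at 1 (via fail)  → match P0@[5:5]
pos 6 'c': at 2 (via fail)
pos 7 'a': at 3
pos 8 'e': at 4  → match P0@[8:8]
pos 9 'd': at 5
pos 10 'e': at 6  → match P0@[10:10]
pos 11 'c': at 7  → match P1@[6:11]
pos 12 'a': at 3 (via fail)
pos 13 'd': at 13 (via fail)  → match P3@[12:13]
pos 14 'b': at 16 (via fail)  → match P5@[13:14]
pos 15 'b': at 0 (via fail)
pos 16 'a': at 8
pos 17 'a': at 9
pos 18 'e': at 19  → match P0@[18:18]
pos 19 'a': at 20  → match P7@[16:19]
pos 20 'e': at 1 (via fail)  → match P0@[20:20]
pos 21 'c': at 2 (via fail)
pos 22 'a': at 3
pos 23 'e': at 4  → match P0@[23:23]
pos 24 'd': at 5
pos 25 'e': at 6  → match P0@[25:25]
pos 26 'c': at 7  → match P1@[21:26]
pos 27 'e': at 1 (via fail)  → match P0@[27:27]
pos 28 'c': at 2 (via fail)
pos 29 'd': at 14  → match P4@[28:29]
pos 30 'c': at 2 (via fail)
pos 31 'd': at 14  → match P4@[30:31]

Matches: [[1,5],[3,4],[5,0],[8,0],[10,0],[11,1],[13,3],[14,5],[18,0],[19,7],[20,0],[23,0],[25,0],[26,1],[27,0],[29,4],[31,4]]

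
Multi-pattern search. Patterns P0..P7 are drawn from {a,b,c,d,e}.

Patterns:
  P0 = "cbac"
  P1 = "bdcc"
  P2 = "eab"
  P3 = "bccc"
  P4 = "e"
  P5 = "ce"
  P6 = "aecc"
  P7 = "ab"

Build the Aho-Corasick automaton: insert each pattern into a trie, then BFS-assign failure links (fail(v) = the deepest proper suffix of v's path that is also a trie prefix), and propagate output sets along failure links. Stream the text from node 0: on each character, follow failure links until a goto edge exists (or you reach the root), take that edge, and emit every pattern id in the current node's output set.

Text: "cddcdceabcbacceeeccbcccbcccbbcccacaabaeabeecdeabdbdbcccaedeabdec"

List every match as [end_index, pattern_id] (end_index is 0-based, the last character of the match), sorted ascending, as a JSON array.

Construct AC machine:
Trie nodes:
  n0 'ε': a→16 b→5 c→1 e→9
  n1 'c': b→2 e→15
  n2 'cb': a→3
  n3 'cba': c→4
  n4 'cbac': ·  [P0 ends]
  n5 'b': c→12 d→6
  n6 'bd': c→7
  n7 'bdc': c→8
  n8 'bdcc': ·  [P1 ends]
  n9 'e': a→10  [P4 ends]
  n10 'ea': b→11
  n11 'eab': ·  [P2 ends]
  n12 'bc': c→13
  n13 'bcc': c→14
  n14 'bccc': ·  [P3 ends]
  n15 'ce': ·  [P5 ends]
  n16 'a': b→20 e→17
  n17 'ae': c→18
  n18 'aec': c→19
  n19 'aecc': ·  [P6 ends]
  n20 'ab': ·  [P7 ends]

Failure links (BFS by depth):
  n1('c'): parent n0 fail=0; on 'c' 0 → fail=0;  out ∅∪∅=∅
  n5('b'): parent n0 fail=0; on 'b' 0 → fail=0;  out ∅∪∅=∅
  n9('e'): parent n0 fail=0; on 'e' 0 → fail=0;  out {4}∪∅={4}
  n16('a'): parent n0 fail=0; on 'a' 0 → fail=0;  out ∅∪∅=∅
  n2('cb'): parent n1 fail=0; on 'b' 0 → fail=5;  out ∅∪∅=∅
  n6('bd'): parent n5 fail=0; on 'd' 0 → fail=0;  out ∅∪∅=∅
  n10('ea'): parent n9 fail=0; on 'a' 0 → fail=16;  out ∅∪∅=∅
  n12('bc'): parent n5 fail=0; on 'c' 0 → fail=1;  out ∅∪∅=∅
  n15('ce'): parent n1 fail=0; on 'e' 0 → fail=9;  out {5}∪{4}={4,5}
  n17('ae'): parent n16 fail=0; on 'e' 0 → fail=9;  out ∅∪{4}={4}
  n20('ab'): parent n16 fail=0; on 'b' 0 → fail=5;  out {7}∪∅={7}
  n3('cba'): parent n2 fail=5; on 'a' 5→0 → fail=16;  out ∅∪∅=∅
  n7('bdc'): parent n6 fail=0; on 'c' 0 → fail=1;  out ∅∪∅=∅
  n11('eab'): parent n10 fail=16; on 'b' 16 → fail=20;  out {2}∪{7}={2,7}
  n13('bcc'): parent n12 fail=1; on 'c' 1→0 → fail=1;  out ∅∪∅=∅
  n18('aec'): parent n17 fail=9; on 'c' 9→0 → fail=1;  out ∅∪∅=∅
  n4('cbac'): parent n3 fail=16; on 'c' 16→0 → fail=1;  out {0}∪∅={0}
  n8('bdcc'): parent n7 fail=1; on 'c' 1→0 → fail=1;  out {1}∪∅={1}
  n14('bccc'): parent n13 fail=1; on 'c' 1→0 → fail=1;  out {3}∪∅={3}
  n19('aecc'): parent n18 fail=1; on 'c' 1→0 → fail=1;  out {6}∪∅={6}

Text stream:
pos 0 'c': at 1
pos 1 'd': at 0 (fail-walked)
pos 2 'd': at 0
pos 3 'c': at 1
pos 4 'd': at 0 (fail-walked)
pos 5 'c': at 1
pos 6 'e': at 15  emit P4@[6:6],P5@[5:6]
pos 7 'a': at 10 (fail-walked)
pos 8 'b': at 11  emit P2@[6:8],P7@[7:8]
pos 9 'c': at 12 (fail-walked)
pos 10 'b': at 2 (fail-walked)
pos 11 'a': at 3
pos 12 'c': at 4  emit P0@[9:12]
pos 13 'c': at 1 (fail-walked)
pos 14 'e': at 15  emit P4@[14:14],P5@[13:14]
pos 15 'e': at 9 (fail-walked)  emit P4@[15:15]
pos 16 'e': at 9 (fail-walked)  emit P4@[16:16]
pos 17 'c': at 1 (fail-walked)
pos 18 'c': at 1 (fail-walked)
pos 19 'b': at 2
pos 20 'c': at 12 (fail-walked)
pos 21 'c': at 13
pos 22 'c': at 14  emit P3@[19:22]
pos 23 'b': at 2 (fail-walked)
pos 24 'c': at 12 (fail-walked)
pos 25 'c': at 13
pos 26 'c': at 14  emit P3@[23:26]
pos 27 'b': at 2 (fail-walked)
pos 28 'b': at 5 (fail-walked)
pos 29 'c': at 12
pos 30 'c': at 13
pos 31 'c': at 14  emit P3@[28:31]
pos 32 'a': at 16 (fail-walked)
pos 33 'c': at 1 (fail-walked)
pos 34 'a': at 16 (fail-walked)
pos 35 'a': at 16 (fail-walked)
pos 36 'b': at 20  emit P7@[35:36]
pos 37 'a': at 16 (fail-walked)
pos 38 'e': at 17  emit P4@[38:38]
pos 39 'a': at 10 (fail-walked)
pos 40 'b': at 11  emit P2@[38:40],P7@[39:40]
pos 41 'e': at 9 (fail-walked)  emit P4@[41:41]
pos 42 'e': at 9 (fail-walked)  emit P4@[42:42]
pos 43 'c': at 1 (fail-walked)
pos 44 'd': at 0 (fail-walked)
pos 45 'e': at 9  emit P4@[45:45]
pos 46 'a': at 10
pos 47 'b': at 11  emit P2@[45:47],P7@[46:47]
pos 48 'd': at 6 (fail-walked)
pos 49 'b': at 5 (fail-walked)
pos 50 'd': at 6
pos 51 'b': at 5 (fail-walked)
pos 52 'c': at 12
pos 53 'c': at 13
pos 54 'c': at 14  emit P3@[51:54]
pos 55 'a': at 16 (fail-walked)
pos 56 'e': at 17  emit P4@[56:56]
pos 57 'd': at 0 (fail-walked)
pos 58 'e': at 9  emit P4@[58:58]
pos 59 'a': at 10
pos 60 'b': at 11  emit P2@[58:60],P7@[59:60]
pos 61 'd': at 6 (fail-walked)
pos 62 'e': at 9 (fail-walked)  emit P4@[62:62]
pos 63 'c': at 1 (fail-walked)

All matches (sorted): [[6,4],[6,5],[8,2],[8,7],[12,0],[14,4],[14,5],[15,4],[16,4],[22,3],[26,3],[31,3],[36,7],[38,4],[40,2],[40,7],[41,4],[42,4],[45,4],[47,2],[47,7],[54,3],[56,4],[58,4],[60,2],[60,7],[62,4]]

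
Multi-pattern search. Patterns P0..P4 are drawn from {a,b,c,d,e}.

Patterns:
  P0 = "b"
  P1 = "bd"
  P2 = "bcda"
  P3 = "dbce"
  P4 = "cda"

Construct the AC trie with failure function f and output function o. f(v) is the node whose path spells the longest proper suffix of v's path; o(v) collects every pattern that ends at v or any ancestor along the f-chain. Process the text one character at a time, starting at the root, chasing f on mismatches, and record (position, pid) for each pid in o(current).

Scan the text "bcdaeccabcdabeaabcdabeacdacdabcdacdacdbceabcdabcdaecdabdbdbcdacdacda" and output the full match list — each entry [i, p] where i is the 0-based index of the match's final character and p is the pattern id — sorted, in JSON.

Build automaton:
Trie nodes:
  n0 'ε': b→1 c→10 d→6
  n1 'b': c→3 d→2  [P0 ends]
  n2 'bd': ·  [P1 ends]
  n3 'bc': d→4
  n4 'bcd': a→5
  n5 'bcda': ·  [P2 ends]
  n6 'd': b→7
  n7 'db': c→8
  n8 'dbc': e→9
  n9 'dbce': ·  [P3 ends]
  n10 'c': d→11
  n11 'cd': a→12
  n12 'cda': ·  [P4 ends]

Failure links (BFS by depth):
  n1('b'): parent n0 fail=0; on 'b' 0 → fail=0;  out {0}∪∅={0}
  n6('d'): parent n0 fail=0; on 'd' 0 → fail=0;  out ∅∪∅=∅
  n10('c'): parent n0 fail=0; on 'c' 0 → fail=0;  out ∅∪∅=∅
  n2('bd'): parent n1 fail=0; on 'd' 0 → fail=6;  out {1}∪∅={1}
  n3('bc'): parent n1 fail=0; on 'c' 0 → fail=10;  out ∅∪∅=∅
  n7('db'): parent n6 fail=0; on 'b' 0 → fail=1;  out ∅∪{0}={0}
  n11('cd'): parent n10 fail=0; on 'd' 0 → fail=6;  out ∅∪∅=∅
  n4('bcd'): parent n3 fail=10; on 'd' 10 → fail=11;  out ∅∪∅=∅
  n8('dbc'): parent n7 fail=1; on 'c' 1 → fail=3;  out ∅∪∅=∅
  n12('cda'): parent n11 fail=6; on 'a' 6→0 → fail=0;  out {4}∪∅={4}
  n5('bcda'): parent n4 fail=11; on 'a' 11 → fail=12;  out {2}∪{4}={2,4}
  n9('dbce'): parent n8 fail=3; on 'e' 3→10→0 → fail=0;  out {3}∪∅={3}

Text stream:
pos 0 'b': at 1  emit P0@[0:0]
pos 1 'c': at 3
pos 2 'd': at 4
pos 3 'a': at 5  emit P2@[0:3],P4@[1:3]
pos 4 'e': at 0 (fail-walked)
pos 5 'c': at 10
pos 6 'c': at 10 (fail-walked)
pos 7 'a': at 0 (fail-walked)
pos 8 'b': at 1  emit P0@[8:8]
pos 9 'c': at 3
pos 10 'd': at 4
pos 11 'a': at 5  emit P2@[8:11],P4@[9:11]
pos 12 'b': at 1 (fail-walked)  emit P0@[12:12]
pos 13 'e': at 0 (fail-walked)
pos 14 'a': at 0
pos 15 'a': at 0
pos 16 'b': at 1  emit P0@[16:16]
pos 17 'c': at 3
pos 18 'd': at 4
pos 19 'a': at 5  emit P2@[16:19],P4@[17:19]
pos 20 'b': at 1 (fail-walked)  emit P0@[20:20]
pos 21 'e': at 0 (fail-walked)
pos 22 'a': at 0
pos 23 'c': at 10
pos 24 'd': at 11
pos 25 'a': at 12  emit P4@[23:25]
pos 26 'c': at 10 (fail-walked)
pos 27 'd': at 11
pos 28 'a': at 12  emit P4@[26:28]
pos 29 'b': at 1 (fail-walked)  emit P0@[29:29]
pos 30 'c': at 3
pos 31 'd': at 4
pos 32 'a': at 5  emit P2@[29:32],P4@[30:32]
pos 33 'c': at 10 (fail-walked)
pos 34 'd': at 11
pos 35 'a': at 12  emit P4@[33:35]
pos 36 'c': at 10 (fail-walked)
pos 37 'd': at 11
pos 38 'b': at 7 (fail-walked)  emit P0@[38:38]
pos 39 'c': at 8
pos 40 'e': at 9  emit P3@[37:40]
pos 41 'a': at 0 (fail-walked)
pos 42 'b': at 1  emit P0@[42:42]
pos 43 'c': at 3
pos 44 'd': at 4
pos 45 'a': at 5  emit P2@[42:45],P4@[43:45]
pos 46 'b': at 1 (fail-walked)  emit P0@[46:46]
pos 47 'c': at 3
pos 48 'd': at 4
pos 49 'a': at 5  emit P2@[46:49],P4@[47:49]
pos 50 'e': at 0 (fail-walked)
pos 51 'c': at 10
pos 52 'd': at 11
pos 53 'a': at 12  emit P4@[51:53]
pos 54 'b': at 1 (fail-walked)  emit P0@[54:54]
pos 55 'd': at 2  emit P1@[54:55]
pos 56 'b': at 7 (fail-walked)  emit P0@[56:56]
pos 57 'd': at 2 (fail-walked)  emit P1@[56:57]
pos 58 'b': at 7 (fail-walked)  emit P0@[58:58]
pos 59 'c': at 8
pos 60 'd': at 4 (fail-walked)
pos 61 'a': at 5  emit P2@[58:61],P4@[59:61]
pos 62 'c': at 10 (fail-walked)
pos 63 'd': at 11
pos 64 'a': at 12  emit P4@[62:64]
pos 65 'c': at 10 (fail-walked)
pos 66 'd': at 11
pos 67 'a': at 12  emit P4@[65:67]

All matches (sorted): [[0,0],[3,2],[3,4],[8,0],[11,2],[11,4],[12,0],[16,0],[19,2],[19,4],[20,0],[25,4],[28,4],[29,0],[32,2],[32,4],[35,4],[38,0],[40,3],[42,0],[45,2],[45,4],[46,0],[49,2],[49,4],[53,4],[54,0],[55,1],[56,0],[57,1],[58,0],[61,2],[61,4],[64,4],[67,4]]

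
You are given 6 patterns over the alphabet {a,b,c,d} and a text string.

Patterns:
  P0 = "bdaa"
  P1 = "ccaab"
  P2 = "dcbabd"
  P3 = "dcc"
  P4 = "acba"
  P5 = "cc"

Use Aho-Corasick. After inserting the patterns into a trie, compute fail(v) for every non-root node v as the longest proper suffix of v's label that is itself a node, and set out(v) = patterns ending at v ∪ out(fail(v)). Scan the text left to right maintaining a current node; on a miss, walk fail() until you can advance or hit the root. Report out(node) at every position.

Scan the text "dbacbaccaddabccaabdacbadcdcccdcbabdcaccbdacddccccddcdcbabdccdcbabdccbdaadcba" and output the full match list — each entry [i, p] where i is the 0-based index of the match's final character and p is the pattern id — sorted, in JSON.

Build:
Trie (insert patterns):
  0='ε' goto a→17 b→1 c→5 d→10
  1='b' goto d→2
  2='bd' goto a→3
  3='bda' goto a→4
  4='bdaa' goto ·  [P0 ends]
  5='c' goto c→6
  6='cc' goto a→7  [P5 ends]
  7='cca' goto a→8
  8='ccaa' goto b→9
  9='ccaab' goto ·  [P1 ends]
  10='d' goto c→11
  11='dc' goto b→12 c→16
  12='dcb' goto a→13
  13='dcba' goto b→14
  14='dcbab' goto d→15
  15='dcbabd' goto ·  [P2 ends]
  16='dcc' goto ·  [P3 ends]
  17='a' goto c→18
  18='ac' goto b→19
  19='acb' goto a→20
  20='acba' goto ·  [P4 ends]

Failure links (BFS by depth):
  n1('b'): parent n0 fail=0; on 'b' 0 → fail=0;  out ∅∪∅=∅
  n5('c'): parent n0 fail=0; on 'c' 0 → fail=0;  out ∅∪∅=∅
  n10('d'): parent n0 fail=0; on 'd' 0 → fail=0;  out ∅∪∅=∅
  n17('a'): parent n0 fail=0; on 'a' 0 → fail=0;  out ∅∪∅=∅
  n2('bd'): parent n1 fail=0; on 'd' 0 → fail=10;  out ∅∪∅=∅
  n6('cc'): parent n5 fail=0; on 'c' 0 → fail=5;  out {5}∪∅={5}
  n11('dc'): parent n10 fail=0; on 'c' 0 → fail=5;  out ∅∪∅=∅
  n18('ac'): parent n17 fail=0; on 'c' 0 → fail=5;  out ∅∪∅=∅
  n3('bda'): parent n2 fail=10; on 'a' 10→0 → fail=17;  out ∅∪∅=∅
  n7('cca'): parent n6 fail=5; on 'a' 5→0 → fail=17;  out ∅∪∅=∅
  n12('dcb'): parent n11 fail=5; on 'b' 5→0 → fail=1;  out ∅∪∅=∅
  n16('dcc'): parent n11 fail=5; on 'c' 5 → fail=6;  out {3}∪{5}={3,5}
  n19('acb'): parent n18 fail=5; on 'b' 5→0 → fail=1;  out ∅∪∅=∅
  n4('bdaa'): parent n3 fail=17; on 'a' 17→0 → fail=17;  out {0}∪∅={0}
  n8('ccaa'): parent n7 fail=17; on 'a' 17→0 → fail=17;  out ∅∪∅=∅
  n13('dcba'): parent n12 fail=1; on 'a' 1→0 → fail=17;  out ∅∪∅=∅
  n20('acba'): parent n19 fail=1; on 'a' 1→0 → fail=17;  out {4}∪∅={4}
  n9('ccaab'): parent n8 fail=17; on 'b' 17→0 → fail=1;  out {1}∪∅={1}
  n14('dcbab'): parent n13 fail=17; on 'b' 17→0 → fail=1;  out ∅∪∅=∅
  n15('dcbabd'): parent n14 fail=1; on 'd' 1 → fail=2;  out {2}∪∅={2}

Run:
pos 0 'd': at 10
pos 1 'b': at 1 (via fail)
pos 2 'a': at 17 (via fail)
pos 3 'c': at 18
pos 4 'b': at 19
pos 5 'a': at 20  → match P4@[2:5]
pos 6 'c': at 18 (via fail)
pos 7 'c': at 6 (via fail)  → match P5@[6:7]
pos 8 'a': at 7
pos 9 'd': at 10 (via fail)
pos 10 'd': at 10 (via fail)
pos 11 'a': at 17 (via fail)
pos 12 'b': at 1 (via fail)
pos 13 'c': at 5 (via fail)
pos 14 'c': at 6  → match P5@[13:14]
pos 15 'a': at 7
pos 16 'a': at 8
pos 17 'b': at 9  → match P1@[13:17]
pos 18 'd': at 2 (via fail)
pos 19 'a': at 3
pos 20 'c': at 18 (via fail)
pos 21 'b': at 19
pos 22 'a': at 20  → match P4@[19:22]
pos 23 'd': at 10 (via fail)
pos 24 'c': at 11
pos 25 'd': at 10 (via fail)
pos 26 'c': at 11
pos 27 'c': at 16  → match P3@[25:27],P5@[26:27]
pos 28 'c': at 6 (via fail)  → match P5@[27:28]
pos 29 'd': at 10 (via fail)
pos 30 'c': at 11
pos 31 'b': at 12
pos 32 'a': at 13
pos 33 'b': at 14
pos 34 'd': at 15  → match P2@[29:34]
pos 35 'c': at 11 (via fail)
pos 36 'a': at 17 (via fail)
pos 37 'c': at 18
pos 38 'c': at 6 (via fail)  → match P5@[37:38]
pos 39 'b': at 1 (via fail)
pos 40 'd': at 2
pos 41 'a': at 3
pos 42 'c': at 18 (via fail)
pos 43 'd': at 10 (via fail)
pos 44 'd': at 10 (via fail)
pos 45 'c': at 11
pos 46 'c': at 16  → match P3@[44:46],P5@[45:46]
pos 47 'c': at 6 (via fail)  → match P5@[46:47]
pos 48 'c': at 6 (via fail)  → match P5@[47:48]
pos 49 'd': at 10 (via fail)
pos 50 'd': at 10 (via fail)
pos 51 'c': at 11
pos 52 'd': at 10 (via fail)
pos 53 'c': at 11
pos 54 'b': at 12
pos 55 'a': at 13
pos 56 'b': at 14
pos 57 'd': at 15  → match P2@[52:57]
pos 58 'c': at 11 (via fail)
pos 59 'c': at 16  → match P3@[57:59],P5@[58:59]
pos 60 'd': at 10 (via fail)
pos 61 'c': at 11
pos 62 'b': at 12
pos 63 'a': at 13
pos 64 'b': at 14
pos 65 'd': at 15  → match P2@[60:65]
pos 66 'c': at 11 (via fail)
pos 67 'c': at 16  → match P3@[65:67],P5@[66:67]
pos 68 'b': at 1 (via fail)
pos 69 'd': at 2
pos 70 'a': at 3
pos 71 'a': at 4  → match P0@[68:71]
pos 72 'd': at 10 (via fail)
pos 73 'c': at 11
pos 74 'b': at 12
pos 75 'a': at 13

Matches: [[5,4],[7,5],[14,5],[17,1],[22,4],[27,3],[27,5],[28,5],[34,2],[38,5],[46,3],[46,5],[47,5],[48,5],[57,2],[59,3],[59,5],[65,2],[67,3],[67,5],[71,0]]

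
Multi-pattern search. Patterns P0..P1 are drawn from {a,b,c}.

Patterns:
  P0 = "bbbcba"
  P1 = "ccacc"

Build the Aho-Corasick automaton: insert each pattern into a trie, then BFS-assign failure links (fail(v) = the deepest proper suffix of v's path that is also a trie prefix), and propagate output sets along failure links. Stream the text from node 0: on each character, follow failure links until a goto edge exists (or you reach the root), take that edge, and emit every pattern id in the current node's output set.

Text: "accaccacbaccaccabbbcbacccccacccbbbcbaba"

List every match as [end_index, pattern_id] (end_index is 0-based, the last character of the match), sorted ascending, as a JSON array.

Build:
Trie (insert patterns):
  0='ε' goto b→1 c→7
  1='b' goto b→2
  2='bb' goto b→3
  3='bbb' goto c→4
  4='bbbc' goto b→5
  5='bbbcb' goto a→6
  6='bbbcba' goto ·  [P0 ends]
  7='c' goto c→8
  8='cc' goto a→9
  9='cca' goto c→10
  10='ccac' goto c→11
  11='ccacc' goto ·  [P1 ends]

BFS fail/out derivation:
  n1('b'): parent n0 fail=0; on 'b' 0 → fail=0;  out ∅∪∅=∅
  n7('c'): parent n0 fail=0; on 'c' 0 → fail=0;  out ∅∪∅=∅
  n2('bb'): parent n1 fail=0; on 'b' 0 → fail=1;  out ∅∪∅=∅
  n8('cc'): parent n7 fail=0; on 'c' 0 → fail=7;  out ∅∪∅=∅
  n3('bbb'): parent n2 fail=1; on 'b' 1 → fail=2;  out ∅∪∅=∅
  n9('cca'): parent n8 fail=7; on 'a' 7→0 → fail=0;  out ∅∪∅=∅
  n4('bbbc'): parent n3 fail=2; on 'c' 2→1→0 → fail=7;  out ∅∪∅=∅
  n10('ccac'): parent n9 fail=0; on 'c' 0 → fail=7;  out ∅∪∅=∅
  n5('bbbcb'): parent n4 fail=7; on 'b' 7→0 → fail=1;  out ∅∪∅=∅
  n11('ccacc'): parent n10 fail=7; on 'c' 7 → fail=8;  out {1}∪∅={1}
  n6('bbbcba'): parent n5 fail=1; on 'a' 1→0 → fail=0;  out {0}∪∅={0}

Scan:
i=0 'a': node 0→0
i=1 'c': node 0→7
i=2 'c': node 7→8
i=3 'a': node 8→9
i=4 'c': node 9→10
i=5 'c': node 10→11  → match P1@[1:5]
i=6 'a': node 11→9 (fail-walked)
i=7 'c': node 9→10
i=8 'b': node 10→1 (fail-walked)
i=9 'a': node 1→0 (fail-walked)
i=10 'c': node 0→7
i=11 'c': node 7→8
i=12 'a': node 8→9
i=13 'c': node 9→10
i=14 'c': node 10→11  → match P1@[10:14]
i=15 'a': node 11→9 (fail-walked)
i=16 'b': node 9→1 (fail-walked)
i=17 'b': node 1→2
i=18 'b': node 2→3
i=19 'c': node 3→4
i=20 'b': node 4→5
i=21 'a': node 5→6  → match P0@[16:21]
i=22 'c': node 6→7 (fail-walked)
i=23 'c': node 7→8
i=24 'c': node 8→8 (fail-walked)
i=25 'c': node 8→8 (fail-walked)
i=26 'c': node 8→8 (fail-walked)
i=27 'a': node 8→9
i=28 'c': node 9→10
i=29 'c': node 10→11  → match P1@[25:29]
i=30 'c': node 11→8 (fail-walked)
i=31 'b': node 8→1 (fail-walked)
i=32 'b': node 1→2
i=33 'b': node 2→3
i=34 'c': node 3→4
i=35 'b': node 4→5
i=36 'a': node 5→6  → match P0@[31:36]
i=37 'b': node 6→1 (fail-walked)
i=38 'a': node 1→0 (fail-walked)

Result: [[5,1],[14,1],[21,0],[29,1],[36,0]]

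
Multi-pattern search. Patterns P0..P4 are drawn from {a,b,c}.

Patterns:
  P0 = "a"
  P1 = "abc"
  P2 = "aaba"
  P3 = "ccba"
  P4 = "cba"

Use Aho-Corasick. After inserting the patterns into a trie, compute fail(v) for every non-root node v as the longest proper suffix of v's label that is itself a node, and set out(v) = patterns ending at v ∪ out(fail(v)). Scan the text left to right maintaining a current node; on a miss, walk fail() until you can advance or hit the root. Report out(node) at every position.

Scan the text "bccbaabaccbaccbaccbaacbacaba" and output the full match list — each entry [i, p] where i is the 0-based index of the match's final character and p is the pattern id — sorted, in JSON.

Build:
Trie (insert patterns):
  n0 'ε': a→1 c→7
  n1 'a': a→4 b→2  [P0 ends]
  n2 'ab': c→3
  n3 'abc': ·  [P1 ends]
  n4 'aa': b→5
  n5 'aab': a→6
  n6 'aaba': ·  [P2 ends]
  n7 'c': b→11 c→8
  n8 'cc': b→9
  n9 'ccb': a→10
  n10 'ccba': ·  [P3 ends]
  n11 'cb': a→12
  n12 'cba': ·  [P4 ends]

BFS fail/out derivation:
  fail(1) 'a': from fail(0)=0 chase 'a': 0 ⇒ 0;  out={0}∪out(0)={0}
  fail(7) 'c': from fail(0)=0 chase 'c': 0 ⇒ 0;  out=∅∪out(0)=∅
  fail(2) 'ab': from fail(1)=0 chase 'b': 0 ⇒ 0;  out=∅∪out(0)=∅
  fail(4) 'aa': from fail(1)=0 chase 'a': 0 ⇒ 1;  out=∅∪out(1)={0}
  fail(8) 'cc': from fail(7)=0 chase 'c': 0 ⇒ 7;  out=∅∪out(7)=∅
  fail(11) 'cb': from fail(7)=0 chase 'b': 0 ⇒ 0;  out=∅∪out(0)=∅
  fail(3) 'abc': from fail(2)=0 chase 'c': 0 ⇒ 7;  out={1}∪out(7)={1}
  fail(5) 'aab': from fail(4)=1 chase 'b': 1 ⇒ 2;  out=∅∪out(2)=∅
  fail(9) 'ccb': from fail(8)=7 chase 'b': 7 ⇒ 11;  out=∅∪out(11)=∅
  fail(12) 'cba': from fail(11)=0 chase 'a': 0 ⇒ 1;  out={4}∪out(1)={0,4}
  fail(6) 'aaba': from fail(5)=2 chase 'a': 2→0 ⇒ 1;  out={2}∪out(1)={0,2}
  fail(10) 'ccba': from fail(9)=11 chase 'a': 11 ⇒ 12;  out={3}∪out(12)={0,3,4}

Run:
pos 0 'b': at 0
pos 1 'c': at 7
pos 2 'c': at 8
pos 3 'b': at 9
pos 4 'a': at 10  emit P0@[4:4],P3@[1:4],P4@[2:4]
pos 5 'a': at 4 ·f  emit P0@[5:5]
pos 6 'b': at 5
pos 7 'a': at 6  emit P0@[7:7],P2@[4:7]
pos 8 'c': at 7 ·f
pos 9 'c': at 8
pos 10 'b': at 9
pos 11 'a': at 10  emit P0@[11:11],P3@[8:11],P4@[9:11]
pos 12 'c': at 7 ·f
pos 13 'c': at 8
pos 14 'b': at 9
pos 15 'a': at 10  emit P0@[15:15],P3@[12:15],P4@[13:15]
pos 16 'c': at 7 ·f
pos 17 'c': at 8
pos 18 'b': at 9
pos 19 'a': at 10  emit P0@[19:19],P3@[16:19],P4@[17:19]
pos 20 'a': at 4 ·f  emit P0@[20:20]
pos 21 'c': at 7 ·f
pos 22 'b': at 11
pos 23 'a': at 12  emit P0@[23:23],P4@[21:23]
pos 24 'c': at 7 ·f
pos 25 'a': at 1 ·f  emit P0@[25:25]
pos 26 'b': at 2
pos 27 'a': at 1 ·f  emit P0@[27:27]

All matches (sorted): [[4,0],[4,3],[4,4],[5,0],[7,0],[7,2],[11,0],[11,3],[11,4],[15,0],[15,3],[15,4],[19,0],[19,3],[19,4],[20,0],[23,0],[23,4],[25,0],[27,0]]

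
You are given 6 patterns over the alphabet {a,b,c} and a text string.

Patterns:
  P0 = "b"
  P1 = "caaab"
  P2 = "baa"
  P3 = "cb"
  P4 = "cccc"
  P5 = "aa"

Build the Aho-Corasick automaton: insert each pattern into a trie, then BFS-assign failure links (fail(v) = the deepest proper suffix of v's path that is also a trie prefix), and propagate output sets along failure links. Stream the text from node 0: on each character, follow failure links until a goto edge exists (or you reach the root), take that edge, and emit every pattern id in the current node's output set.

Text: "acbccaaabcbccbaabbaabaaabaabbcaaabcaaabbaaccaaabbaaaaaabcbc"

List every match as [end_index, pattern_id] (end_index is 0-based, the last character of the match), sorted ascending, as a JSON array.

Build:
Trie (insert patterns):
  0='ε' goto a→13 b→1 c→2
  1='b' goto a→7  ←P0
  2='c' goto a→3 b→9 c→10
  3='ca' goto a→4
  4='caa' goto a→5
  5='caaa' goto b→6
  6='caaab' goto ·  ←P1
  7='ba' goto a→8
  8='baa' goto ·  ←P2
  9='cb' goto ·  ←P3
  10='cc' goto c→11
  11='ccc' goto c→12
  12='cccc' goto ·  ←P4
  13='a' goto a→14
  14='aa' goto ·  ←P5

Failure links (BFS by depth):
  fail(1) 'b': from fail(0)=0 chase 'b': 0 ⇒ 0;  out={0}∪out(0)={0}
  fail(2) 'c': from fail(0)=0 chase 'c': 0 ⇒ 0;  out=∅∪out(0)=∅
  fail(13) 'a': from fail(0)=0 chase 'a': 0 ⇒ 0;  out=∅∪out(0)=∅
  fail(3) 'ca': from fail(2)=0 chase 'a': 0 ⇒ 13;  out=∅∪out(13)=∅
  fail(7) 'ba': from fail(1)=0 chase 'a': 0 ⇒ 13;  out=∅∪out(13)=∅
  fail(9) 'cb': from fail(2)=0 chase 'b': 0 ⇒ 1;  out={3}∪out(1)={0,3}
  fail(10) 'cc': from fail(2)=0 chase 'c': 0 ⇒ 2;  out=∅∪out(2)=∅
  fail(14) 'aa': from fail(13)=0 chase 'a': 0 ⇒ 13;  out={5}∪out(13)={5}
  fail(4) 'caa': from fail(3)=13 chase 'a': 13 ⇒ 14;  out=∅∪out(14)={5}
  fail(8) 'baa': from fail(7)=13 chase 'a': 13 ⇒ 14;  out={2}∪out(14)={2,5}
  fail(11) 'ccc': from fail(10)=2 chase 'c': 2 ⇒ 10;  out=∅∪out(10)=∅
  fail(5) 'caaa': from fail(4)=14 chase 'a': 14→13 ⇒ 14;  out=∅∪out(14)={5}
  fail(12) 'cccc': from fail(11)=10 chase 'c': 10 ⇒ 11;  out={4}∪out(11)={4}
  fail(6) 'caaab': from fail(5)=14 chase 'b': 14→13→0 ⇒ 1;  out={1}∪out(1)={0,1}

Run:
i=0 'a': node 0→13
i=1 'c': node 13→2 (fail-walked)
i=2 'b': node 2→9  ** P0@[2:2],P3@[1:2]
i=3 'c': node 9→2 (fail-walked)
i=4 'c': node 2→10
i=5 'a': node 10→3 (fail-walked)
i=6 'a': node 3→4  ** P5@[5:6]
i=7 'a': node 4→5  ** P5@[6:7]
i=8 'b': node 5→6  ** P0@[8:8],P1@[4:8]
i=9 'c': node 6→2 (fail-walked)
i=10 'b': node 2→9  ** P0@[10:10],P3@[9:10]
i=11 'c': node 9→2 (fail-walked)
i=12 'c': node 2→10
i=13 'b': node 10→9 (fail-walked)  ** P0@[13:13],P3@[12:13]
i=14 'a': node 9→7 (fail-walked)
i=15 'a': node 7→8  ** P2@[13:15],P5@[14:15]
i=16 'b': node 8→1 (fail-walked)  ** P0@[16:16]
i=17 'b': node 1→1 (fail-walked)  ** P0@[17:17]
i=18 'a': node 1→7
i=19 'a': node 7→8  ** P2@[17:19],P5@[18:19]
i=20 'b': node 8→1 (fail-walked)  ** P0@[20:20]
i=21 'a': node 1→7
i=22 'a': node 7→8  ** P2@[20:22],P5@[21:22]
i=23 'a': node 8→14 (fail-walked)  ** P5@[22:23]
i=24 'b': node 14→1 (fail-walked)  ** P0@[24:24]
i=25 'a': node 1→7
i=26 'a': node 7→8  ** P2@[24:26],P5@[25:26]
i=27 'b': node 8→1 (fail-walked)  ** P0@[27:27]
i=28 'b': node 1→1 (fail-walked)  ** P0@[28:28]
i=29 'c': node 1→2 (fail-walked)
i=30 'a': node 2→3
i=31 'a': node 3→4  ** P5@[30:31]
i=32 'a': node 4→5  ** P5@[31:32]
i=33 'b': node 5→6  ** P0@[33:33],P1@[29:33]
i=34 'c': node 6→2 (fail-walked)
i=35 'a': node 2→3
i=36 'a': node 3→4  ** P5@[35:36]
i=37 'a': node 4→5  ** P5@[36:37]
i=38 'b': node 5→6  ** P0@[38:38],P1@[34:38]
i=39 'b': node 6→1 (fail-walked)  ** P0@[39:39]
i=40 'a': node 1→7
i=41 'a': node 7→8  ** P2@[39:41],P5@[40:41]
i=42 'c': node 8→2 (fail-walked)
i=43 'c': node 2→10
i=44 'a': node 10→3 (fail-walked)
i=45 'a': node 3→4  ** P5@[44:45]
i=46 'a': node 4→5  ** P5@[45:46]
i=47 'b': node 5→6  ** P0@[47:47],P1@[43:47]
i=48 'b': node 6→1 (fail-walked)  ** P0@[48:48]
i=49 'a': node 1→7
i=50 'a': node 7→8  ** P2@[48:50],P5@[49:50]
i=51 'a': node 8→14 (fail-walked)  ** P5@[50:51]
i=52 'a': node 14→14 (fail-walked)  ** P5@[51:52]
i=53 'a': node 14→14 (fail-walked)  ** P5@[52:53]
i=54 'a': node 14→14 (fail-walked)  ** P5@[53:54]
i=55 'b': node 14→1 (fail-walked)  ** P0@[55:55]
i=56 'c': node 1→2 (fail-walked)
i=57 'b': node 2→9  ** P0@[57:57],P3@[56:57]
i=58 'c': node 9→2 (fail-walked)

Result: [[2,0],[2,3],[6,5],[7,5],[8,0],[8,1],[10,0],[10,3],[13,0],[13,3],[15,2],[15,5],[16,0],[17,0],[19,2],[19,5],[20,0],[22,2],[22,5],[23,5],[24,0],[26,2],[26,5],[27,0],[28,0],[31,5],[32,5],[33,0],[33,1],[36,5],[37,5],[38,0],[38,1],[39,0],[41,2],[41,5],[45,5],[46,5],[47,0],[47,1],[48,0],[50,2],[50,5],[51,5],[52,5],[53,5],[54,5],[55,0],[57,0],[57,3]]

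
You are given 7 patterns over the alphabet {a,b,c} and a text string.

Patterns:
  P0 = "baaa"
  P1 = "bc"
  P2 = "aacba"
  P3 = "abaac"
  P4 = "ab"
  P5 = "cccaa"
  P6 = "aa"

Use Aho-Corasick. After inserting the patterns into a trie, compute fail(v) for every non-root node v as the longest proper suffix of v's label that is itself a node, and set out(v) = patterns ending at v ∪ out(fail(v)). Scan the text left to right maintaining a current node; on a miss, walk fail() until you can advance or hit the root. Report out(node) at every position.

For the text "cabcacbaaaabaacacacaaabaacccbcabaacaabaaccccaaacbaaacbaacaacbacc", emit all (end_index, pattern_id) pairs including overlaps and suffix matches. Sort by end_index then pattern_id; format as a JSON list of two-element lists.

Construct AC machine:
Trie nodes:
  0='ε' goto a→6 b→1 c→15
  1='b' goto a→2 c→5
  2='ba' goto a→3
  3='baa' goto a→4
  4='baaa' goto ·  ←P0
  5='bc' goto ·  ←P1
  6='a' goto a→7 b→11
  7='aa' goto c→8  ←P6
  8='aac' goto b→9
  9='aacb' goto a→10
  10='aacba' goto ·  ←P2
  11='ab' goto a→12  ←P4
  12='aba' goto a→13
  13='abaa' goto c→14
  14='abaac' goto ·  ←P3
  15='c' goto c→16
  16='cc' goto c→17
  17='ccc' goto a→18
  18='ccca' goto a→19
  19='cccaa' goto ·  ←P5

BFS fail/out derivation:
  fail(1) 'b': from fail(0)=0 chase 'b': 0 ⇒ 0;  out=∅∪out(0)=∅
  fail(6) 'a': from fail(0)=0 chase 'a': 0 ⇒ 0;  out=∅∪out(0)=∅
  fail(15) 'c': from fail(0)=0 chase 'c': 0 ⇒ 0;  out=∅∪out(0)=∅
  fail(2) 'ba': from fail(1)=0 chase 'a': 0 ⇒ 6;  out=∅∪out(6)=∅
  fail(5) 'bc': from fail(1)=0 chase 'c': 0 ⇒ 15;  out={1}∪out(15)={1}
  fail(7) 'aa': from fail(6)=0 chase 'a': 0 ⇒ 6;  out={6}∪out(6)={6}
  fail(11) 'ab': from fail(6)=0 chase 'b': 0 ⇒ 1;  out={4}∪out(1)={4}
  fail(16) 'cc': from fail(15)=0 chase 'c': 0 ⇒ 15;  out=∅∪out(15)=∅
  fail(3) 'baa': from fail(2)=6 chase 'a': 6 ⇒ 7;  out=∅∪out(7)={6}
  fail(8) 'aac': from fail(7)=6 chase 'c': 6→0 ⇒ 15;  out=∅∪out(15)=∅
  fail(12) 'aba': from fail(11)=1 chase 'a': 1 ⇒ 2;  out=∅∪out(2)=∅
  fail(17) 'ccc': from fail(16)=15 chase 'c': 15 ⇒ 16;  out=∅∪out(16)=∅
  fail(4) 'baaa': from fail(3)=7 chase 'a': 7→6 ⇒ 7;  out={0}∪out(7)={0,6}
  fail(9) 'aacb': from fail(8)=15 chase 'b': 15→0 ⇒ 1;  out=∅∪out(1)=∅
  fail(13) 'abaa': from fail(12)=2 chase 'a': 2 ⇒ 3;  out=∅∪out(3)={6}
  fail(18) 'ccca': from fail(17)=16 chase 'a': 16→15→0 ⇒ 6;  out=∅∪out(6)=∅
  fail(10) 'aacba': from fail(9)=1 chase 'a': 1 ⇒ 2;  out={2}∪out(2)={2}
  fail(14) 'abaac': from fail(13)=3 chase 'c': 3→7 ⇒ 8;  out={3}∪out(8)={3}
  fail(19) 'cccaa': from fail(18)=6 chase 'a': 6 ⇒ 7;  out={5}∪out(7)={5,6}

Scan:
i=0 'c': node 0→15
i=1 'a': node 15→6 ·f
i=2 'b': node 6→11  → match P4@[1:2]
i=3 'c': node 11→5 ·f  → match P1@[2:3]
i=4 'a': node 5→6 ·f
i=5 'c': node 6→15 ·f
i=6 'b': node 15→1 ·f
i=7 'a': node 1→2
i=8 'a': node 2→3  → match P6@[7:8]
i=9 'a': node 3→4  → match P0@[6:9],P6@[8:9]
i=10 'a': node 4→7 ·f  → match P6@[9:10]
i=11 'b': node 7→11 ·f  → match P4@[10:11]
i=12 'a': node 11→12
i=13 'a': node 12→13  → match P6@[12:13]
i=14 'c': node 13→14  → match P3@[10:14]
i=15 'a': node 14→6 ·f
i=16 'c': node 6→15 ·f
i=17 'a': node 15→6 ·f
i=18 'c': node 6→15 ·f
i=19 'a': node 15→6 ·f
i=20 'a': node 6→7  → match P6@[19:20]
i=21 'a': node 7→7 ·f  → match P6@[20:21]
i=22 'b': node 7→11 ·f  → match P4@[21:22]
i=23 'a': node 11→12
i=24 'a': node 12→13  → match P6@[23:24]
i=25 'c': node 13→14  → match P3@[21:25]
i=26 'c': node 14→16 ·f
i=27 'c': node 16→17
i=28 'b': node 17→1 ·f
i=29 'c': node 1→5  → match P1@[28:29]
i=30 'a': node 5→6 ·f
i=31 'b': node 6→11  → match P4@[30:31]
i=32 'a': node 11→12
i=33 'a': node 12→13  → match P6@[32:33]
i=34 'c': node 13→14  → match P3@[30:34]
i=35 'a': node 14→6 ·f
i=36 'a': node 6→7  → match P6@[35:36]
i=37 'b': node 7→11 ·f  → match P4@[36:37]
i=38 'a': node 11→12
i=39 'a': node 12→13  → match P6@[38:39]
i=40 'c': node 13→14  → match P3@[36:40]
i=41 'c': node 14→16 ·f
i=42 'c': node 16→17
i=43 'c': node 17→17 ·f
i=44 'a': node 17→18
i=45 'a': node 18→19  → match P5@[41:45],P6@[44:45]
i=46 'a': node 19→7 ·f  → match P6@[45:46]
i=47 'c': node 7→8
i=48 'b': node 8→9
i=49 'a': node 9→10  → match P2@[45:49]
i=50 'a': node 10→3 ·f  → match P6@[49:50]
i=51 'a': node 3→4  → match P0@[48:51],P6@[50:51]
i=52 'c': node 4→8 ·f
i=53 'b': node 8→9
i=54 'a': node 9→10  → match P2@[50:54]
i=55 'a': node 10→3 ·f  → match P6@[54:55]
i=56 'c': node 3→8 ·f
i=57 'a': node 8→6 ·f
i=58 'a': node 6→7  → match P6@[57:58]
i=59 'c': node 7→8
i=60 'b': node 8→9
i=61 'a': node 9→10  → match P2@[57:61]
i=62 'c': node 10→15 ·f
i=63 'c': node 15→16

Result: [[2,4],[3,1],[8,6],[9,0],[9,6],[10,6],[11,4],[13,6],[14,3],[20,6],[21,6],[22,4],[24,6],[25,3],[29,1],[31,4],[33,6],[34,3],[36,6],[37,4],[39,6],[40,3],[45,5],[45,6],[46,6],[49,2],[50,6],[51,0],[51,6],[54,2],[55,6],[58,6],[61,2]]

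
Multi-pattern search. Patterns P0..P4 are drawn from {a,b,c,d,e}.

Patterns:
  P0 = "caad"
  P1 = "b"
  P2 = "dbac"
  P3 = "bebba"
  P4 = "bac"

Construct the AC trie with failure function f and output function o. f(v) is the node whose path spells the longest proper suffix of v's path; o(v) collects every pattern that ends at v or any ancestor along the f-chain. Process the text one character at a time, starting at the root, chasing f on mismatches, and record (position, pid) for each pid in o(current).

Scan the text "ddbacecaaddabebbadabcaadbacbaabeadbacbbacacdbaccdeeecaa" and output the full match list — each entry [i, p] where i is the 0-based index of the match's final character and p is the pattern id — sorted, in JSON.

Build automaton:
Trie (insert patterns):
  0='ε' goto b→5 c→1 d→6
  1='c' goto a→2
  2='ca' goto a→3
  3='caa' goto d→4
  4='caad' goto ·  [P0 ends]
  5='b' goto a→14 e→10  [P1 ends]
  6='d' goto b→7
  7='db' goto a→8
  8='dba' goto c→9
  9='dbac' goto ·  [P2 ends]
  10='be' goto b→11
  11='beb' goto b→12
  12='bebb' goto a→13
  13='bebba' goto ·  [P3 ends]
  14='ba' goto c→15
  15='bac' goto ·  [P4 ends]

Failure links (BFS by depth):
  n1('c'): parent n0 fail=0; on 'c' 0 → fail=0;  out ∅∪∅=∅
  n5('b'): parent n0 fail=0; on 'b' 0 → fail=0;  out {1}∪∅={1}
  n6('d'): parent n0 fail=0; on 'd' 0 → fail=0;  out ∅∪∅=∅
  n2('ca'): parent n1 fail=0; on 'a' 0 → fail=0;  out ∅∪∅=∅
  n7('db'): parent n6 fail=0; on 'b' 0 → fail=5;  out ∅∪{1}={1}
  n10('be'): parent n5 fail=0; on 'e' 0 → fail=0;  out ∅∪∅=∅
  n14('ba'): parent n5 fail=0; on 'a' 0 → fail=0;  out ∅∪∅=∅
  n3('caa'): parent n2 fail=0; on 'a' 0 → fail=0;  out ∅∪∅=∅
  n8('dba'): parent n7 fail=5; on 'a' 5 → fail=14;  out ∅∪∅=∅
  n11('beb'): parent n10 fail=0; on 'b' 0 → fail=5;  out ∅∪{1}={1}
  n15('bac'): parent n14 fail=0; on 'c' 0 → fail=1;  out {4}∪∅={4}
  n4('caad'): parent n3 fail=0; on 'd' 0 → fail=6;  out {0}∪∅={0}
  n9('dbac'): parent n8 fail=14; on 'c' 14 → fail=15;  out {2}∪{4}={2,4}
  n12('bebb'): parent n11 fail=5; on 'b' 5→0 → fail=5;  out ∅∪{1}={1}
  n13('bebba'): parent n12 fail=5; on 'a' 5 → fail=14;  out {3}∪∅={3}

Text stream:
i=0 'd': node 0→6
i=1 'd': node 6→6 (fail-walked)
i=2 'b': node 6→7  → match P1@[2:2]
i=3 'a': node 7→8
i=4 'c': node 8→9  → match P2@[1:4],P4@[2:4]
i=5 'e': node 9→0 (fail-walked)
i=6 'c': node 0→1
i=7 'a': node 1→2
i=8 'a': node 2→3
i=9 'd': node 3→4  → match P0@[6:9]
i=10 'd': node 4→6 (fail-walked)
i=11 'a': node 6→0 (fail-walked)
i=12 'b': node 0→5  → match P1@[12:12]
i=13 'e': node 5→10
i=14 'b': node 10→11  → match P1@[14:14]
i=15 'b': node 11→12  → match P1@[15:15]
i=16 'a': node 12→13  → match P3@[12:16]
i=17 'd': node 13→6 (fail-walked)
i=18 'a': node 6→0 (fail-walked)
i=19 'b': node 0→5  → match P1@[19:19]
i=20 'c': node 5→1 (fail-walked)
i=21 'a': node 1→2
i=22 'a': node 2→3
i=23 'd': node 3→4  → match P0@[20:23]
i=24 'b': node 4→7 (fail-walked)  → match P1@[24:24]
i=25 'a': node 7→8
i=26 'c': node 8→9  → match P2@[23:26],P4@[24:26]
i=27 'b': node 9→5 (fail-walked)  → match P1@[27:27]
i=28 'a': node 5→14
i=29 'a': node 14→0 (fail-walked)
i=30 'b': node 0→5  → match P1@[30:30]
i=31 'e': node 5→10
i=32 'a': node 10→0 (fail-walked)
i=33 'd': node 0→6
i=34 'b': node 6→7  → match P1@[34:34]
i=35 'a': node 7→8
i=36 'c': node 8→9  → match P2@[33:36],P4@[34:36]
i=37 'b': node 9→5 (fail-walked)  → match P1@[37:37]
i=38 'b': node 5→5 (fail-walked)  → match P1@[38:38]
i=39 'a': node 5→14
i=40 'c': node 14→15  → match P4@[38:40]
i=41 'a': node 15→2 (fail-walked)
i=42 'c': node 2→1 (fail-walked)
i=43 'd': node 1→6 (fail-walked)
i=44 'b': node 6→7  → match P1@[44:44]
i=45 'a': node 7→8
i=46 'c': node 8→9  → match P2@[43:46],P4@[44:46]
i=47 'c': node 9→1 (fail-walked)
i=48 'd': node 1→6 (fail-walked)
i=49 'e': node 6→0 (fail-walked)
i=50 'e': node 0→0
i=51 'e': node 0→0
i=52 'c': node 0→1
i=53 'a': node 1→2
i=54 'a': node 2→3

All matches (sorted): [[2,1],[4,2],[4,4],[9,0],[12,1],[14,1],[15,1],[16,3],[19,1],[23,0],[24,1],[26,2],[26,4],[27,1],[30,1],[34,1],[36,2],[36,4],[37,1],[38,1],[40,4],[44,1],[46,2],[46,4]]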